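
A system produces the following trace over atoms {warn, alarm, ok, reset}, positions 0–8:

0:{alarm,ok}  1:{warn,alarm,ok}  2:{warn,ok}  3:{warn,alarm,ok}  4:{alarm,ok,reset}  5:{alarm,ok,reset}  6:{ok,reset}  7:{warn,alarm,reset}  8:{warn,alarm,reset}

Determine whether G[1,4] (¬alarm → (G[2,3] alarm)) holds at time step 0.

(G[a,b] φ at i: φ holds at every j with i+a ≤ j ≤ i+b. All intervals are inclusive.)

Yes

Check (¬alarm → (G[2,3] alarm)) at every j in [1,4]:
  j=1: antecedent false → ✓
  j=2: antecedent true; consequent holds on [4,5] → ✓
  j=3: antecedent false → ✓
  j=4: antecedent false → ✓
All positions satisfy it → formula holds.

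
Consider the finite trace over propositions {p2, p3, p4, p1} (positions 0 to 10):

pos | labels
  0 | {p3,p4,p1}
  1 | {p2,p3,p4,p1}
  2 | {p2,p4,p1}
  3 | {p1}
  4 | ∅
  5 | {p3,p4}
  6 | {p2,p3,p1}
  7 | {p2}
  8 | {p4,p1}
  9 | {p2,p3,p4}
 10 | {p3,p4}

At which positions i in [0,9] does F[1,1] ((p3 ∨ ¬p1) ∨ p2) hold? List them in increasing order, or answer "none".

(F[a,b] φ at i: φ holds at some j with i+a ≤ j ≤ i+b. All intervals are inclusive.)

Evaluate at each i in [0,9]:
  i=0: ✓ (witness j=1)
  i=1: ✓ (witness j=2)
  i=2: ✗ (none in [3,3])
  i=3: ✓ (witness j=4)
  i=4: ✓ (witness j=5)
  i=5: ✓ (witness j=6)
  i=6: ✓ (witness j=7)
  i=7: ✗ (none in [8,8])
  i=8: ✓ (witness j=9)
  i=9: ✓ (witness j=10)

0, 1, 3, 4, 5, 6, 8, 9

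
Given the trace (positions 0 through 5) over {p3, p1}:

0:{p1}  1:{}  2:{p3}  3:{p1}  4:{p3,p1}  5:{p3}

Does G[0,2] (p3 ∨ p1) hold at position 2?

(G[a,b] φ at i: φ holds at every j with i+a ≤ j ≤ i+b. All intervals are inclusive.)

True

Check (p3 ∨ p1) at every j in [2,4]:
  j=2: true
  j=3: true
  j=4: true
All positions satisfy it → formula holds.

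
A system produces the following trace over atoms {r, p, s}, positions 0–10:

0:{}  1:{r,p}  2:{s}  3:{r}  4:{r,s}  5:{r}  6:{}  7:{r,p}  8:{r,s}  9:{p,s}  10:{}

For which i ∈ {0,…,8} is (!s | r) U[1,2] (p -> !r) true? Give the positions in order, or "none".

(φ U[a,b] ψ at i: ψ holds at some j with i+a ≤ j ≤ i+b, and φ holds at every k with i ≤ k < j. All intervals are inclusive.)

0, 1, 3, 4, 5, 6, 7, 8

Evaluate at each i in [0,8]:
  i=0: ✓ (rhs at j=2; lhs holds on [0,1])
  i=1: ✓ (rhs at j=2; lhs holds on [1,1])
  i=2: ✗ (lhs fails at k=2 before rhs at j=3)
  i=3: ✓ (rhs at j=4; lhs holds on [3,3])
  i=4: ✓ (rhs at j=5; lhs holds on [4,4])
  i=5: ✓ (rhs at j=6; lhs holds on [5,5])
  i=6: ✓ (rhs at j=8; lhs holds on [6,7])
  i=7: ✓ (rhs at j=8; lhs holds on [7,7])
  i=8: ✓ (rhs at j=9; lhs holds on [8,8])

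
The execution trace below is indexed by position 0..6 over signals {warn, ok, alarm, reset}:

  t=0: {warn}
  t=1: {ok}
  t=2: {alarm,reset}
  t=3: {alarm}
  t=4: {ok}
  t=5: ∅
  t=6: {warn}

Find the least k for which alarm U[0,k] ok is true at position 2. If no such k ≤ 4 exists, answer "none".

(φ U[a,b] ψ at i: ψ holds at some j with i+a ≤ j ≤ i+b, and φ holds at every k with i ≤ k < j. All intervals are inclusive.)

2

Need earliest j ≥ 2 with ok, and alarm at every k in [2,j-1].
  j=2: rhs fails.
  j=3: rhs fails.
  j=4: rhs holds; lhs holds on [2,3]. k = 2.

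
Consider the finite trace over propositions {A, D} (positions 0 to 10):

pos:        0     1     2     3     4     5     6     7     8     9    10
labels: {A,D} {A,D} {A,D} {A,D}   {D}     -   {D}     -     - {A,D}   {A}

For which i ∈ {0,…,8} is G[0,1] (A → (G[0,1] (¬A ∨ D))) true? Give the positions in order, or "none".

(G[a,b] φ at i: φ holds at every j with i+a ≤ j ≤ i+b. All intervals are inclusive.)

Evaluate at each i in [0,8]:
  i=0: ✓ (all of [0,1])
  i=1: ✓ (all of [1,2])
  i=2: ✓ (all of [2,3])
  i=3: ✓ (all of [3,4])
  i=4: ✓ (all of [4,5])
  i=5: ✓ (all of [5,6])
  i=6: ✓ (all of [6,7])
  i=7: ✓ (all of [7,8])
  i=8: ✗ (fails at j=9)

0, 1, 2, 3, 4, 5, 6, 7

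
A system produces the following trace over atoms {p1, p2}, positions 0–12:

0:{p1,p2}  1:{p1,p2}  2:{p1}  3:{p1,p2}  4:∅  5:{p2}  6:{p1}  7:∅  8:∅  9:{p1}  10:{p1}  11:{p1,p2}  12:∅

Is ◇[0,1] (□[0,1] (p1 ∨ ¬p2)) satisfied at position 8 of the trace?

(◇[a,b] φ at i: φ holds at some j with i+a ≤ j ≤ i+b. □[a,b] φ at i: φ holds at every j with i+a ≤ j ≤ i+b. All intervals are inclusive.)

Check □[0,1] (p1 ∨ ¬p2) at each j in [8,9]:
  j=8: holds on [8,9]
  j=9: holds on [9,10]
Found at j=8 → formula holds.

Yes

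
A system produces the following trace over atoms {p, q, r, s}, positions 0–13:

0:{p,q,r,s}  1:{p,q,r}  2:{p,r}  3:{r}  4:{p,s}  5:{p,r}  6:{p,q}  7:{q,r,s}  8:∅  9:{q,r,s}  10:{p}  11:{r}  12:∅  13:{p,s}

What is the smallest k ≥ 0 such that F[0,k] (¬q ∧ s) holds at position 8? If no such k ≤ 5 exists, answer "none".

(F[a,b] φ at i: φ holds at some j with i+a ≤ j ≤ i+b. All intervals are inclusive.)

Scan j = 8,9,… for (¬q ∧ s):
  j=8: fails
  j=9: fails
  j=10: fails
  j=11: fails
  j=12: fails
  j=13: holds
First hit at j=13, so smallest k = 13-8 = 5.

5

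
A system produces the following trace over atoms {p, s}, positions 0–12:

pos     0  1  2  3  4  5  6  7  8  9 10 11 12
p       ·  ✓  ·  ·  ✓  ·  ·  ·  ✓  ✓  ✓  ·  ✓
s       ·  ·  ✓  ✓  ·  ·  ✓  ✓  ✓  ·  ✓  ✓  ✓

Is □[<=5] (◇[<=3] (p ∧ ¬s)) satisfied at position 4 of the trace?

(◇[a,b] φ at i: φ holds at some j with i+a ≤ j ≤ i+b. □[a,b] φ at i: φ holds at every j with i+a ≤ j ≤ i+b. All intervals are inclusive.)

Does not hold

Check ◇[<=3] (p ∧ ¬s) at every j in [4,9]:
  j=4: holds (witness at 4)
  j=5: fails (none in [5,8])
  j=6: holds (witness at 9)
  j=7: holds (witness at 9)
  j=8: holds (witness at 9)
  j=9: holds (witness at 9)
Fails at j=5 → formula fails.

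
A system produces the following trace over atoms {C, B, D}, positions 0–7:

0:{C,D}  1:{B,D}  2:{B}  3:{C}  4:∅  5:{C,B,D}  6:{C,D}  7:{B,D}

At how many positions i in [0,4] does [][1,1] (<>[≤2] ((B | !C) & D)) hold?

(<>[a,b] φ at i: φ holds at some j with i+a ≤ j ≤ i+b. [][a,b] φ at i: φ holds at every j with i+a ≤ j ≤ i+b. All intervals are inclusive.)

Evaluate at each i in [0,4]:
  i=0: ✓ (all of [1,1])
  i=1: ✗ (fails at j=2)
  i=2: ✓ (all of [3,3])
  i=3: ✓ (all of [4,4])
  i=4: ✓ (all of [5,5])
Positions where it holds: {0, 2, 3, 4} → 4.

4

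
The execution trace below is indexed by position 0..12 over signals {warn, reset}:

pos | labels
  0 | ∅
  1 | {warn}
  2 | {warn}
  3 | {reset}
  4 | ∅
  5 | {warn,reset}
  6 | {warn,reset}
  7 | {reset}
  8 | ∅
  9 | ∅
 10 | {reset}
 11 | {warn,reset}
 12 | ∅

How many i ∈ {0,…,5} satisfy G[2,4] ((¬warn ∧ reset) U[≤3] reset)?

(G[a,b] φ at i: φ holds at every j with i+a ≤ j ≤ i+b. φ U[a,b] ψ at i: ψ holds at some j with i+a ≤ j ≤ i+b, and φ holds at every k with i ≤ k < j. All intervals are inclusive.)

Evaluate at each i in [0,5]:
  i=0: ✗ (fails at j=2)
  i=1: ✗ (fails at j=4)
  i=2: ✗ (fails at j=4)
  i=3: ✓ (all of [5,7])
  i=4: ✗ (fails at j=8)
  i=5: ✗ (fails at j=8)
Positions where it holds: {3} → 1.

1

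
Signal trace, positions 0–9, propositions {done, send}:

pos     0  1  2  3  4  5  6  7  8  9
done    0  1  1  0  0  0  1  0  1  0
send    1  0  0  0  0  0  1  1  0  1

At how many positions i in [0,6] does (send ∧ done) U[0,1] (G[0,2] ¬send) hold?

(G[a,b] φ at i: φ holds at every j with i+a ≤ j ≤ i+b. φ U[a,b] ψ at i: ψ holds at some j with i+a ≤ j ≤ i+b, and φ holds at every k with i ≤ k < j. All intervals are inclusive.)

3

Evaluate at each i in [0,6]:
  i=0: ✗ (lhs fails at k=0 before rhs at j=1)
  i=1: ✓ (rhs at j=1)
  i=2: ✓ (rhs at j=2)
  i=3: ✓ (rhs at j=3)
  i=4: ✗ (no rhs in [4,5])
  i=5: ✗ (no rhs in [5,6])
  i=6: ✗ (no rhs in [6,7])
Positions where it holds: {1, 2, 3} → 3.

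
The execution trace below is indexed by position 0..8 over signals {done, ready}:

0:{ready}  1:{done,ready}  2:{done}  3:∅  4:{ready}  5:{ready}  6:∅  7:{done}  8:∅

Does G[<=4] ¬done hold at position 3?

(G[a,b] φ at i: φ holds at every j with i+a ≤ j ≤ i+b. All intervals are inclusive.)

Does not hold

Check ¬done at every j in [3,7]:
  j=3: true
  j=4: true
  j=5: true
  j=6: true
  j=7: false
Fails at j=7 → formula fails.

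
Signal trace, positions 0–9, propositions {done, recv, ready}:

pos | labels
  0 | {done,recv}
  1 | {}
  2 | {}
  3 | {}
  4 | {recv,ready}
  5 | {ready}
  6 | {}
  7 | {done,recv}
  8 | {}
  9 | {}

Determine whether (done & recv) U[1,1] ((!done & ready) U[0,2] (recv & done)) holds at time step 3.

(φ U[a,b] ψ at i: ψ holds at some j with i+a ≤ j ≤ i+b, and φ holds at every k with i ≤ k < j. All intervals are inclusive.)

Does not hold

Need some j in [4,4] with ((!done & ready) U[0,2] (recv & done)), and (done & recv) at every k in [3,j-1].
  j=4: ((!done & ready) U[0,2] (recv & done)) — fails.
No j in the window works → until fails.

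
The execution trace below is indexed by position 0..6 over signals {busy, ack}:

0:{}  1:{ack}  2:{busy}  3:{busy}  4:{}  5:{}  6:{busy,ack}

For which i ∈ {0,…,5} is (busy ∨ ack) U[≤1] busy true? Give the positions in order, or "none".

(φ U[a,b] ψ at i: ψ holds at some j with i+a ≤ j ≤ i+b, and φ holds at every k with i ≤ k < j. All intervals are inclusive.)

Evaluate at each i in [0,5]:
  i=0: ✗ (no rhs in [0,1])
  i=1: ✓ (rhs at j=2; lhs holds on [1,1])
  i=2: ✓ (rhs at j=2)
  i=3: ✓ (rhs at j=3)
  i=4: ✗ (no rhs in [4,5])
  i=5: ✗ (lhs fails at k=5 before rhs at j=6)

1, 2, 3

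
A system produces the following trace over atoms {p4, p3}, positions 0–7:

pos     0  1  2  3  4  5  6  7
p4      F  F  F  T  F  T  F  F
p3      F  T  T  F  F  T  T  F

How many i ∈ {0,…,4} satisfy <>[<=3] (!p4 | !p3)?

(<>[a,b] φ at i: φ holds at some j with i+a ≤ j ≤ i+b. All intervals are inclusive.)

Evaluate at each i in [0,4]:
  i=0: ✓ (witness j=0)
  i=1: ✓ (witness j=1)
  i=2: ✓ (witness j=2)
  i=3: ✓ (witness j=3)
  i=4: ✓ (witness j=4)
Positions where it holds: {0, 1, 2, 3, 4} → 5.

5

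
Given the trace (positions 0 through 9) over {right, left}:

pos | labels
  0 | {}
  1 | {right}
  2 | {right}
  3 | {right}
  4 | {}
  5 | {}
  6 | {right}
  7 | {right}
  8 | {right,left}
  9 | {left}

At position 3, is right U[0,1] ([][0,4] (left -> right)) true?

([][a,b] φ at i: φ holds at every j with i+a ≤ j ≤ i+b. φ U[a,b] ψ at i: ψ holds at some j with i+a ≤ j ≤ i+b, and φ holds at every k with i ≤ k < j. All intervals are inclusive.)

Holds

Need some j in [3,4] with [][0,4] (left -> right), and right at every k in [3,j-1].
  j=3: [][0,4] (left -> right) holds; no prefix to check → satisfied.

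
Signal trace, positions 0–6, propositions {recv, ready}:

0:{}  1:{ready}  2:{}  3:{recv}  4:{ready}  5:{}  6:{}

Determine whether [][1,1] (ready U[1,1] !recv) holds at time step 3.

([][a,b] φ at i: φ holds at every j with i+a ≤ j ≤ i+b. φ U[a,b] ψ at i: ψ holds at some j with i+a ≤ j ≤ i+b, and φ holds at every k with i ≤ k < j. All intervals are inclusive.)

Holds

Check (ready U[1,1] !recv) at every j in [4,4]:
  j=4: holds
All positions satisfy it → formula holds.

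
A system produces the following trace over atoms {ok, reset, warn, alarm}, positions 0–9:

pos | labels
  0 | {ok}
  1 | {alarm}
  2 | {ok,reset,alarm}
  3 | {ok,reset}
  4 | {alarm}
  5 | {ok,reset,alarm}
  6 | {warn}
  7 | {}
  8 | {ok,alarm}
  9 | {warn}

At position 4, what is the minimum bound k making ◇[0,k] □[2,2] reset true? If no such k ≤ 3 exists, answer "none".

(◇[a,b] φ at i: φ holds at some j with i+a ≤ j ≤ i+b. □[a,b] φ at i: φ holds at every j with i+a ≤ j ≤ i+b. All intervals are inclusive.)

none

Scan j = 4,5,… for □[2,2] reset:
  j=4: fails
  j=5: fails
  j=6: fails
  j=7: fails
No j in [4,7] satisfies it → none.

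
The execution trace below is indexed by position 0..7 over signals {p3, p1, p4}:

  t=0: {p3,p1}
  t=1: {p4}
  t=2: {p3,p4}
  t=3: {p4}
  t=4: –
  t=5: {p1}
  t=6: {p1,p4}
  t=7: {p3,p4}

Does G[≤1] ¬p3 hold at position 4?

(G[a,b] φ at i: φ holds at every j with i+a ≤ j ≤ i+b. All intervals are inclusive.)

True

Check ¬p3 at every j in [4,5]:
  j=4: true
  j=5: true
All positions satisfy it → formula holds.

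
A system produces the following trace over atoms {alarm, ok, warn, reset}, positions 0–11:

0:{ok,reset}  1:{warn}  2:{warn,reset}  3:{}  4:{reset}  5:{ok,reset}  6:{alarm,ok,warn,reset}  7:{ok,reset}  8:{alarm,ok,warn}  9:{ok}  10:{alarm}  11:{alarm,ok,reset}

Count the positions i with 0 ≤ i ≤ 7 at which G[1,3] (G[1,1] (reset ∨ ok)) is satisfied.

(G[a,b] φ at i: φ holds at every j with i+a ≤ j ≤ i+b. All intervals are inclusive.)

Evaluate at each i in [0,7]:
  i=0: ✗ (fails at j=2)
  i=1: ✗ (fails at j=2)
  i=2: ✓ (all of [3,5])
  i=3: ✓ (all of [4,6])
  i=4: ✓ (all of [5,7])
  i=5: ✓ (all of [6,8])
  i=6: ✗ (fails at j=9)
  i=7: ✗ (fails at j=9)
Positions where it holds: {2, 3, 4, 5} → 4.

4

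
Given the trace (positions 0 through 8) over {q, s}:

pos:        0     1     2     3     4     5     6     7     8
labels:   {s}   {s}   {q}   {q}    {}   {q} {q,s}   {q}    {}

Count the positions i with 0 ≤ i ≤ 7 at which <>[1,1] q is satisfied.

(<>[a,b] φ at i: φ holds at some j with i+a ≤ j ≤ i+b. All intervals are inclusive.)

5

Evaluate at each i in [0,7]:
  i=0: ✗ (none in [1,1])
  i=1: ✓ (witness j=2)
  i=2: ✓ (witness j=3)
  i=3: ✗ (none in [4,4])
  i=4: ✓ (witness j=5)
  i=5: ✓ (witness j=6)
  i=6: ✓ (witness j=7)
  i=7: ✗ (none in [8,8])
Positions where it holds: {1, 2, 4, 5, 6} → 5.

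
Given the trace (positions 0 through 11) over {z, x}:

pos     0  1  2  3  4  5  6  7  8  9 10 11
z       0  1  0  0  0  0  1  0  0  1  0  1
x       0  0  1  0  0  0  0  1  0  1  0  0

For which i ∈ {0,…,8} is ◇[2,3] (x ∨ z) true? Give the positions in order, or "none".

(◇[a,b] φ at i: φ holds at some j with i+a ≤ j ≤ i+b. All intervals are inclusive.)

0, 3, 4, 5, 6, 7, 8

Evaluate at each i in [0,8]:
  i=0: ✓ (witness j=2)
  i=1: ✗ (none in [3,4])
  i=2: ✗ (none in [4,5])
  i=3: ✓ (witness j=6)
  i=4: ✓ (witness j=6)
  i=5: ✓ (witness j=7)
  i=6: ✓ (witness j=9)
  i=7: ✓ (witness j=9)
  i=8: ✓ (witness j=11)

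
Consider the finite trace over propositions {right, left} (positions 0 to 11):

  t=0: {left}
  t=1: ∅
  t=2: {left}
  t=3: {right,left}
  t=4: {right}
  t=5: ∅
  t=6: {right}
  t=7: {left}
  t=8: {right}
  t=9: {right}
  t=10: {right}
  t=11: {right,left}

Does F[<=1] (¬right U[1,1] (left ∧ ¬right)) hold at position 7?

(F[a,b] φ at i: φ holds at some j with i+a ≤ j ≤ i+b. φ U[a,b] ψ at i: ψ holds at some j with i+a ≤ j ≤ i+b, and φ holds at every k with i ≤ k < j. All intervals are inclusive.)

Does not hold

Check (¬right U[1,1] (left ∧ ¬right)) at each j in [7,8]:
  j=7: fails
  j=8: fails
No position in the window satisfies it → formula fails.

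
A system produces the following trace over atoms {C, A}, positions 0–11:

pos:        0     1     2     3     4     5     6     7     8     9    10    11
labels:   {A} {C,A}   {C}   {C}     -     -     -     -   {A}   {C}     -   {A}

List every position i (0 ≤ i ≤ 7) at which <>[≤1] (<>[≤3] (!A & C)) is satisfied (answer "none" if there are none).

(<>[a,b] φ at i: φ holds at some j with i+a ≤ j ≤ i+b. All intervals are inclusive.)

0, 1, 2, 3, 5, 6, 7

Evaluate at each i in [0,7]:
  i=0: ✓ (witness j=0)
  i=1: ✓ (witness j=1)
  i=2: ✓ (witness j=2)
  i=3: ✓ (witness j=3)
  i=4: ✗ (none in [4,5])
  i=5: ✓ (witness j=6)
  i=6: ✓ (witness j=6)
  i=7: ✓ (witness j=7)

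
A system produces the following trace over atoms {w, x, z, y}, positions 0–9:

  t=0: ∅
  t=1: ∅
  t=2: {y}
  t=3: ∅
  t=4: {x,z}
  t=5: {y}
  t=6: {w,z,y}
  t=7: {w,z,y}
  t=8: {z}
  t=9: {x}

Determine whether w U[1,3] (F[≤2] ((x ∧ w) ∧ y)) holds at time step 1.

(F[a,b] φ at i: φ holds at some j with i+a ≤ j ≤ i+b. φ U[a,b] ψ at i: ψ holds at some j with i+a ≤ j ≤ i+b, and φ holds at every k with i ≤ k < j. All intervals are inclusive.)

No

Need some j in [2,4] with F[≤2] ((x ∧ w) ∧ y), and w at every k in [1,j-1].
  j=2: F[≤2] ((x ∧ w) ∧ y) — fails (none in [2,4]).
  j=3: F[≤2] ((x ∧ w) ∧ y) — fails (none in [3,5]).
  j=4: F[≤2] ((x ∧ w) ∧ y) — fails (none in [4,6]).
No j in the window works → until fails.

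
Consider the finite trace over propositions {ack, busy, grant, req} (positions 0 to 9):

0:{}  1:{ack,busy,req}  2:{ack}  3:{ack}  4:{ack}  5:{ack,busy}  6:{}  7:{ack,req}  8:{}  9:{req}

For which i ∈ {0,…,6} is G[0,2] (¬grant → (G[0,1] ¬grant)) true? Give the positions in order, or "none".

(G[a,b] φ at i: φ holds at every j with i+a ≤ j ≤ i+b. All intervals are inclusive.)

Evaluate at each i in [0,6]:
  i=0: ✓ (all of [0,2])
  i=1: ✓ (all of [1,3])
  i=2: ✓ (all of [2,4])
  i=3: ✓ (all of [3,5])
  i=4: ✓ (all of [4,6])
  i=5: ✓ (all of [5,7])
  i=6: ✓ (all of [6,8])

0, 1, 2, 3, 4, 5, 6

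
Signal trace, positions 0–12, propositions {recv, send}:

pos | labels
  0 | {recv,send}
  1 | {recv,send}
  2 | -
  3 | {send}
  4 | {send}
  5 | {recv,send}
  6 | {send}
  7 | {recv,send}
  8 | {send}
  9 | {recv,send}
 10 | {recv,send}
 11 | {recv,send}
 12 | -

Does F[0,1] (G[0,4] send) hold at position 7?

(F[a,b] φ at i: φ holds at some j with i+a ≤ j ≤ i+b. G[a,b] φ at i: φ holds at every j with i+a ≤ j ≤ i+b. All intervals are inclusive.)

Check G[0,4] send at each j in [7,8]:
  j=7: holds on [7,11]
  j=8: fails at 12
Found at j=7 → formula holds.

Yes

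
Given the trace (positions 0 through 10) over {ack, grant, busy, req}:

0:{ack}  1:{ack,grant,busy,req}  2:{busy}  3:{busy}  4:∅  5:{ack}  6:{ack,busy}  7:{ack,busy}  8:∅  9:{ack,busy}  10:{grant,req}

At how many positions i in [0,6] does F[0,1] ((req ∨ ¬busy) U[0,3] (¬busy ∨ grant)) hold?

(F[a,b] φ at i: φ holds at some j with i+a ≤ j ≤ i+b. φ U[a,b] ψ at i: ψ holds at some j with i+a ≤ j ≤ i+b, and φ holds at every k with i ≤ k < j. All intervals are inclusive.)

Evaluate at each i in [0,6]:
  i=0: ✓ (witness j=0)
  i=1: ✓ (witness j=1)
  i=2: ✗ (none in [2,3])
  i=3: ✓ (witness j=4)
  i=4: ✓ (witness j=4)
  i=5: ✓ (witness j=5)
  i=6: ✗ (none in [6,7])
Positions where it holds: {0, 1, 3, 4, 5} → 5.

5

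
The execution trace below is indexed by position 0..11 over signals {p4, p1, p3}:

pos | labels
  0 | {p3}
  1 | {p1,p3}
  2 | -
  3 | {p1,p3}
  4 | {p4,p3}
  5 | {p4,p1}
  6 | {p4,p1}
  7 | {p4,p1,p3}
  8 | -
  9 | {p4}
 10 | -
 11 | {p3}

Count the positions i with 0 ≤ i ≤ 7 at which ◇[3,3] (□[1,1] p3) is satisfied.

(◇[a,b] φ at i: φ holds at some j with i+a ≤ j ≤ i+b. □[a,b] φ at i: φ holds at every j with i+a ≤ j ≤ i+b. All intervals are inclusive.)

Evaluate at each i in [0,7]:
  i=0: ✓ (witness j=3)
  i=1: ✗ (none in [4,4])
  i=2: ✗ (none in [5,5])
  i=3: ✓ (witness j=6)
  i=4: ✗ (none in [7,7])
  i=5: ✗ (none in [8,8])
  i=6: ✗ (none in [9,9])
  i=7: ✓ (witness j=10)
Positions where it holds: {0, 3, 7} → 3.

3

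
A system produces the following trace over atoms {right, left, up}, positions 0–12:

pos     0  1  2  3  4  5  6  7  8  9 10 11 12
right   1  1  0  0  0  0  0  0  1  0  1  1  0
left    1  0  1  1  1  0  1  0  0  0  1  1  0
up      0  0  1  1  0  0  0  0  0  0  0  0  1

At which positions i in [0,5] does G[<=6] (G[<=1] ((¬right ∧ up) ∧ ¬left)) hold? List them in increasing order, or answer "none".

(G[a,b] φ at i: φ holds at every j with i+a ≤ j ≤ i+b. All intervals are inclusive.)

none

Evaluate at each i in [0,5]:
  i=0: ✗ (fails at j=0)
  i=1: ✗ (fails at j=1)
  i=2: ✗ (fails at j=2)
  i=3: ✗ (fails at j=3)
  i=4: ✗ (fails at j=4)
  i=5: ✗ (fails at j=5)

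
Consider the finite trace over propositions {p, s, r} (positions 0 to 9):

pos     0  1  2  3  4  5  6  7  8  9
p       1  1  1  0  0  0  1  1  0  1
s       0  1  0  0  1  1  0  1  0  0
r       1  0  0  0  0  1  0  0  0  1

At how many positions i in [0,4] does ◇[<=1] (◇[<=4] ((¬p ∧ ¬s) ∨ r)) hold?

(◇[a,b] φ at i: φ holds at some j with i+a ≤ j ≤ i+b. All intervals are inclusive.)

5

Evaluate at each i in [0,4]:
  i=0: ✓ (witness j=0)
  i=1: ✓ (witness j=1)
  i=2: ✓ (witness j=2)
  i=3: ✓ (witness j=3)
  i=4: ✓ (witness j=4)
Positions where it holds: {0, 1, 2, 3, 4} → 5.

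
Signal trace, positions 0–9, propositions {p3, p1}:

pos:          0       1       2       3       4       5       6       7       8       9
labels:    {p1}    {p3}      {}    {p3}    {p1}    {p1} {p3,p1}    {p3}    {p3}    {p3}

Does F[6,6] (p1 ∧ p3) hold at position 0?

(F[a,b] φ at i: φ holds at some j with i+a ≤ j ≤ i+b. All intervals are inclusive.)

Yes

Check (p1 ∧ p3) at each j in [6,6]:
  j=6: true
Found at j=6 → formula holds.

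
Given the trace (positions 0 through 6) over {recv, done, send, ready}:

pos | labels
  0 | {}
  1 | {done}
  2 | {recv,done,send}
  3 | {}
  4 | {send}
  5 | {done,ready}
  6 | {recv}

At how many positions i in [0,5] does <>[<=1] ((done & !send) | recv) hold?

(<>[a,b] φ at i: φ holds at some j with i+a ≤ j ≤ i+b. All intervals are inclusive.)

5

Evaluate at each i in [0,5]:
  i=0: ✓ (witness j=1)
  i=1: ✓ (witness j=1)
  i=2: ✓ (witness j=2)
  i=3: ✗ (none in [3,4])
  i=4: ✓ (witness j=5)
  i=5: ✓ (witness j=5)
Positions where it holds: {0, 1, 2, 4, 5} → 5.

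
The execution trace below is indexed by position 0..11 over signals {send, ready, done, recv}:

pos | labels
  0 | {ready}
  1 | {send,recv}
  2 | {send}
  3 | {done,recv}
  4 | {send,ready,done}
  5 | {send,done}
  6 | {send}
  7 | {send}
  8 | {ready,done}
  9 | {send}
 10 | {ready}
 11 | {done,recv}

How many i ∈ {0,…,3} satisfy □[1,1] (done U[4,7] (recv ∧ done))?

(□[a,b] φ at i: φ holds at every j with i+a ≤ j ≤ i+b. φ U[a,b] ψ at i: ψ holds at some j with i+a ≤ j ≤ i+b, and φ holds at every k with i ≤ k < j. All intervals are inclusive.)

Evaluate at each i in [0,3]:
  i=0: ✗ (fails at j=1)
  i=1: ✗ (fails at j=2)
  i=2: ✗ (fails at j=3)
  i=3: ✗ (fails at j=4)
Positions where it holds: {} → 0.

0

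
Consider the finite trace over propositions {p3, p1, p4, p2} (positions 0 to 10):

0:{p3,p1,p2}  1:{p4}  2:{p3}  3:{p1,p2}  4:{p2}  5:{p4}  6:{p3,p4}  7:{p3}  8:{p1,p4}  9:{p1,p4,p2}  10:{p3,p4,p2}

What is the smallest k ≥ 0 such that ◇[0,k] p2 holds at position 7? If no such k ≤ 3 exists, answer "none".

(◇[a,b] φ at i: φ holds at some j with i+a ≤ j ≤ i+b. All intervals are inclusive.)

Scan j = 7,8,… for p2:
  j=7: fails
  j=8: fails
  j=9: holds
First hit at j=9, so smallest k = 9-7 = 2.

2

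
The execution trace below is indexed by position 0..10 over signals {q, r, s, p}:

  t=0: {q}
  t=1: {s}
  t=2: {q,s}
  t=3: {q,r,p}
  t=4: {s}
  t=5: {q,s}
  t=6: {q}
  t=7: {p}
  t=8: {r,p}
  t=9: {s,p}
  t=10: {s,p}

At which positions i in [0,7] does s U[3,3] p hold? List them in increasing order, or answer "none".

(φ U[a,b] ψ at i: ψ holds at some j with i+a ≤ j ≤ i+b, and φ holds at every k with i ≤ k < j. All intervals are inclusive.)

Evaluate at each i in [0,7]:
  i=0: ✗ (lhs fails at k=0 before rhs at j=3)
  i=1: ✗ (no rhs in [4,4])
  i=2: ✗ (no rhs in [5,5])
  i=3: ✗ (no rhs in [6,6])
  i=4: ✗ (lhs fails at k=6 before rhs at j=7)
  i=5: ✗ (lhs fails at k=6 before rhs at j=8)
  i=6: ✗ (lhs fails at k=6 before rhs at j=9)
  i=7: ✗ (lhs fails at k=7 before rhs at j=10)

none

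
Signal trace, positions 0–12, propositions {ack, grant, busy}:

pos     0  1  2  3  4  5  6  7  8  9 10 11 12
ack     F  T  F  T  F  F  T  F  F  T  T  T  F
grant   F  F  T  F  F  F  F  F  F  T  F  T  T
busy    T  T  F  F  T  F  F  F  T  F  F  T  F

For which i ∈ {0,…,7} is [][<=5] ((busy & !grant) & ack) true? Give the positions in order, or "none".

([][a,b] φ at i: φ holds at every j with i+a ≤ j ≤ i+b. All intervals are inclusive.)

Evaluate at each i in [0,7]:
  i=0: ✗ (fails at j=0)
  i=1: ✗ (fails at j=2)
  i=2: ✗ (fails at j=2)
  i=3: ✗ (fails at j=3)
  i=4: ✗ (fails at j=4)
  i=5: ✗ (fails at j=5)
  i=6: ✗ (fails at j=6)
  i=7: ✗ (fails at j=7)

none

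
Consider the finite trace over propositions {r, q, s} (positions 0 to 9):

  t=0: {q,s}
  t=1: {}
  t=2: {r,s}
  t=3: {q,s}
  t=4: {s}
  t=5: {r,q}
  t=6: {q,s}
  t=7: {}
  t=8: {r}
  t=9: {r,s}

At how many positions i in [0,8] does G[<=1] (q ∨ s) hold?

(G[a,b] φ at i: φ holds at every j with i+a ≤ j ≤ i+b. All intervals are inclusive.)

4

Evaluate at each i in [0,8]:
  i=0: ✗ (fails at j=1)
  i=1: ✗ (fails at j=1)
  i=2: ✓ (all of [2,3])
  i=3: ✓ (all of [3,4])
  i=4: ✓ (all of [4,5])
  i=5: ✓ (all of [5,6])
  i=6: ✗ (fails at j=7)
  i=7: ✗ (fails at j=7)
  i=8: ✗ (fails at j=8)
Positions where it holds: {2, 3, 4, 5} → 4.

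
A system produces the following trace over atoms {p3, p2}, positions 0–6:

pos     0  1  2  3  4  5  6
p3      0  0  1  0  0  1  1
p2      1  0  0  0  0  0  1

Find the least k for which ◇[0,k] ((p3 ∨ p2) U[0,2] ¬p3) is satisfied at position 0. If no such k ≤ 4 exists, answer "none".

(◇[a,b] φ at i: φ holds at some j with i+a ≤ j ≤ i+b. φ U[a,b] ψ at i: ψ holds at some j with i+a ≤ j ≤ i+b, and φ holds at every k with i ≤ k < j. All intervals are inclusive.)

Scan j = 0,1,… for ((p3 ∨ p2) U[0,2] ¬p3):
  j=0: holds
First hit at j=0, so smallest k = 0-0 = 0.

0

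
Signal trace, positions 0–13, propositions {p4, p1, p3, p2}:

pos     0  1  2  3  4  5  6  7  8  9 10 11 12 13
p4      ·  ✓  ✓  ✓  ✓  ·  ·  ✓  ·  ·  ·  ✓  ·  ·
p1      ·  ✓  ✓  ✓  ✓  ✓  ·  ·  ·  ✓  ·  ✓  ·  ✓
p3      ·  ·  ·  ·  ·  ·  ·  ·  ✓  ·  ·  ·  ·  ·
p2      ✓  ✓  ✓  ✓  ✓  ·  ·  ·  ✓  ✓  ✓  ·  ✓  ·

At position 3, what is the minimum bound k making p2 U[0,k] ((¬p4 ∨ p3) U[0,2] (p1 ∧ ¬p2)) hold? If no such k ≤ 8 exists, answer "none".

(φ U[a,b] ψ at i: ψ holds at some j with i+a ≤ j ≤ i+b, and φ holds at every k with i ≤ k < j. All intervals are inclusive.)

Need earliest j ≥ 3 with ((¬p4 ∨ p3) U[0,2] (p1 ∧ ¬p2)), and p2 at every k in [3,j-1].
  j=3: rhs fails.
  j=4: rhs fails.
  j=5: rhs holds; lhs holds on [3,4]. k = 2.

2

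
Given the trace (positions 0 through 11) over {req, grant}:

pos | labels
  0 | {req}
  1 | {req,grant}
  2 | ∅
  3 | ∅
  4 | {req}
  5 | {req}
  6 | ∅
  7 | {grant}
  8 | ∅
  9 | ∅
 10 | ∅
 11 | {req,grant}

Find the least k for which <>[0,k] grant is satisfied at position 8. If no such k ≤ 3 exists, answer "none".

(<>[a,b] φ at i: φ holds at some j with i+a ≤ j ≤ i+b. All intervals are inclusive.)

3

Scan j = 8,9,… for grant:
  j=8: fails
  j=9: fails
  j=10: fails
  j=11: holds
First hit at j=11, so smallest k = 11-8 = 3.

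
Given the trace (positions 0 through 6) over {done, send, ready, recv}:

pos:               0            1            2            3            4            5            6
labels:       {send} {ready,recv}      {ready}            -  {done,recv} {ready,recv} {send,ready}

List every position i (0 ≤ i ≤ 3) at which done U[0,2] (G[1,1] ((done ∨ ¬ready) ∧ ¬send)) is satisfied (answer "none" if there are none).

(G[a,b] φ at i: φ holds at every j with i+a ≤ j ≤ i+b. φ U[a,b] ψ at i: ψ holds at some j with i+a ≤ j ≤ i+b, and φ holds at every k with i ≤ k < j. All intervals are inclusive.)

2, 3

Evaluate at each i in [0,3]:
  i=0: ✗ (lhs fails at k=0 before rhs at j=2)
  i=1: ✗ (lhs fails at k=1 before rhs at j=2)
  i=2: ✓ (rhs at j=2)
  i=3: ✓ (rhs at j=3)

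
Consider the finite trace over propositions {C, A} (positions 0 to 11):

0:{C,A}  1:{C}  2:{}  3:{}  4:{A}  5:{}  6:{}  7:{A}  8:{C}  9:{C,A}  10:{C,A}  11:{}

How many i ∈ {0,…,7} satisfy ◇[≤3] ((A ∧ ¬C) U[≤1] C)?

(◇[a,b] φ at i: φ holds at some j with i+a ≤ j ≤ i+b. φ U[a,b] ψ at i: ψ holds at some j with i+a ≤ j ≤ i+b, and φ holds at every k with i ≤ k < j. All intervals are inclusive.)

Evaluate at each i in [0,7]:
  i=0: ✓ (witness j=0)
  i=1: ✓ (witness j=1)
  i=2: ✗ (none in [2,5])
  i=3: ✗ (none in [3,6])
  i=4: ✓ (witness j=7)
  i=5: ✓ (witness j=7)
  i=6: ✓ (witness j=7)
  i=7: ✓ (witness j=7)
Positions where it holds: {0, 1, 4, 5, 6, 7} → 6.

6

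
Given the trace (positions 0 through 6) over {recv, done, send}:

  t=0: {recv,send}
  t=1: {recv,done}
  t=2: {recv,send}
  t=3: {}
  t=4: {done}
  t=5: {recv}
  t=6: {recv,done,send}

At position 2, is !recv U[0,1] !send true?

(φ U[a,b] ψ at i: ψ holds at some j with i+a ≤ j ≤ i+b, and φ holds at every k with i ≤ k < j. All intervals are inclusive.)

Need some j in [2,3] with !send, and !recv at every k in [2,j-1].
  j=2: !send false.
  j=3: !send holds, but !recv fails at k=2 → not this j.
No j in the window works → until fails.

False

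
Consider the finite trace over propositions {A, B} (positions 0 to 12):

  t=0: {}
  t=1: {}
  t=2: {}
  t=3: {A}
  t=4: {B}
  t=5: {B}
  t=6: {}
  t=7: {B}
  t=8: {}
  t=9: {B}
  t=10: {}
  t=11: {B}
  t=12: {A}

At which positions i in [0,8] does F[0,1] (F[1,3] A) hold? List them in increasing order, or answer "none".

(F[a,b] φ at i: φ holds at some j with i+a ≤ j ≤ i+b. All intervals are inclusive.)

Evaluate at each i in [0,8]:
  i=0: ✓ (witness j=0)
  i=1: ✓ (witness j=1)
  i=2: ✓ (witness j=2)
  i=3: ✗ (none in [3,4])
  i=4: ✗ (none in [4,5])
  i=5: ✗ (none in [5,6])
  i=6: ✗ (none in [6,7])
  i=7: ✗ (none in [7,8])
  i=8: ✓ (witness j=9)

0, 1, 2, 8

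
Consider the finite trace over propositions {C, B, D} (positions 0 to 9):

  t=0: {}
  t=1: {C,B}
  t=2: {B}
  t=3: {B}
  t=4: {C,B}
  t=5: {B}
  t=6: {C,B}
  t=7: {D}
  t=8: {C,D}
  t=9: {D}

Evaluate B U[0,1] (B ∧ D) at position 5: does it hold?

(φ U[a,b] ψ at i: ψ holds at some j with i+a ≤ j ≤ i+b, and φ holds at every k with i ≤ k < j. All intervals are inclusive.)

No

Need some j in [5,6] with (B ∧ D), and B at every k in [5,j-1].
  j=5: (B ∧ D) false.
  j=6: (B ∧ D) false.
No j in the window works → until fails.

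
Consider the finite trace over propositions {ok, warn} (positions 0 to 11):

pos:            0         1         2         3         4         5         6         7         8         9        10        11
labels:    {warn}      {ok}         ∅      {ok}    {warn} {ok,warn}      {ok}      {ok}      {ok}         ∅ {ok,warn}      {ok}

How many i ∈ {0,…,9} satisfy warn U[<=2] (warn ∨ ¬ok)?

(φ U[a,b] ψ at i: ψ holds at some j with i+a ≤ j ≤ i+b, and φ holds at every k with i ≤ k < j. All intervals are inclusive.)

Evaluate at each i in [0,9]:
  i=0: ✓ (rhs at j=0)
  i=1: ✗ (lhs fails at k=1 before rhs at j=2)
  i=2: ✓ (rhs at j=2)
  i=3: ✗ (lhs fails at k=3 before rhs at j=4)
  i=4: ✓ (rhs at j=4)
  i=5: ✓ (rhs at j=5)
  i=6: ✗ (no rhs in [6,8])
  i=7: ✗ (lhs fails at k=7 before rhs at j=9)
  i=8: ✗ (lhs fails at k=8 before rhs at j=9)
  i=9: ✓ (rhs at j=9)
Positions where it holds: {0, 2, 4, 5, 9} → 5.

5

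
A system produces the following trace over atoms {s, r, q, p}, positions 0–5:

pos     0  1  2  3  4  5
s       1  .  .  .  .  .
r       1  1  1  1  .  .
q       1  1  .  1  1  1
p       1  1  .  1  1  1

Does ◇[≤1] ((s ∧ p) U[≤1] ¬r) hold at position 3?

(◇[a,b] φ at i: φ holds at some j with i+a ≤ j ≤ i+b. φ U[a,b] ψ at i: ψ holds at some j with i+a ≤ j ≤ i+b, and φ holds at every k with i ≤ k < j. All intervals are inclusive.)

Holds

Check ((s ∧ p) U[≤1] ¬r) at each j in [3,4]:
  j=3: fails
  j=4: holds
Found at j=4 → formula holds.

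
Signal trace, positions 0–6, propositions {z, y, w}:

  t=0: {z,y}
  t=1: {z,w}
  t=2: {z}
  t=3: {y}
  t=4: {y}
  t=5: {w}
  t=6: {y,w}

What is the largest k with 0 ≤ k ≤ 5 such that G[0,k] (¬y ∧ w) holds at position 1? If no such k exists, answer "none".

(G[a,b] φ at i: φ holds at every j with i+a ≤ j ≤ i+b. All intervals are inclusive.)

(¬y ∧ w) must hold from j=1 onward; find where it first fails.
  j=1: holds
  j=2: fails
Holds on [1,1], so largest k = 0.

0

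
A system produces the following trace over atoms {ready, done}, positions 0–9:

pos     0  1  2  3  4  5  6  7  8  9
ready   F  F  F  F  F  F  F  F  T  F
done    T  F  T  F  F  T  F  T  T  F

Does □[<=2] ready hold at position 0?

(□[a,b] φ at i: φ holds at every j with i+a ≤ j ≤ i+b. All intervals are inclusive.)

Check ready at every j in [0,2]:
  j=0: false
  j=1: false
  j=2: false
Fails at j=0 → formula fails.

False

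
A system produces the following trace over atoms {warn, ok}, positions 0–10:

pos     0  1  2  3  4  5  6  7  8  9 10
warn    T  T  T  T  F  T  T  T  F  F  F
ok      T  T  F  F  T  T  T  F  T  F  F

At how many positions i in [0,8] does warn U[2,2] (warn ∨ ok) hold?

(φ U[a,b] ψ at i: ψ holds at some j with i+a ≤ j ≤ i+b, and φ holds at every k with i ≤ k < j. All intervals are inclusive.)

Evaluate at each i in [0,8]:
  i=0: ✓ (rhs at j=2; lhs holds on [0,1])
  i=1: ✓ (rhs at j=3; lhs holds on [1,2])
  i=2: ✓ (rhs at j=4; lhs holds on [2,3])
  i=3: ✗ (lhs fails at k=4 before rhs at j=5)
  i=4: ✗ (lhs fails at k=4 before rhs at j=6)
  i=5: ✓ (rhs at j=7; lhs holds on [5,6])
  i=6: ✓ (rhs at j=8; lhs holds on [6,7])
  i=7: ✗ (no rhs in [9,9])
  i=8: ✗ (no rhs in [10,10])
Positions where it holds: {0, 1, 2, 5, 6} → 5.

5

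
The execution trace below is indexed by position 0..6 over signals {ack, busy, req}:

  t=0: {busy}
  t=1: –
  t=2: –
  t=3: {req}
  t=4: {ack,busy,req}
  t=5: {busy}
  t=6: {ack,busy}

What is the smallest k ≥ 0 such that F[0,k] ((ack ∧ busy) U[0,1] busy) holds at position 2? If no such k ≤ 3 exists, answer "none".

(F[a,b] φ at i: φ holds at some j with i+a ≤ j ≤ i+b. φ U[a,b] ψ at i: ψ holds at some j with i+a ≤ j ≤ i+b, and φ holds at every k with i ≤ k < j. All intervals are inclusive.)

Scan j = 2,3,… for ((ack ∧ busy) U[0,1] busy):
  j=2: fails
  j=3: fails
  j=4: holds
First hit at j=4, so smallest k = 4-2 = 2.

2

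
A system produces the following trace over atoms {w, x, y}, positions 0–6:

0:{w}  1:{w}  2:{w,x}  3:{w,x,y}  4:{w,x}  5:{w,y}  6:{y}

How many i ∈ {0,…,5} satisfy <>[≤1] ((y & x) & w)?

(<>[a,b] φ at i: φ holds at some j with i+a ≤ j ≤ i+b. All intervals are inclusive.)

Evaluate at each i in [0,5]:
  i=0: ✗ (none in [0,1])
  i=1: ✗ (none in [1,2])
  i=2: ✓ (witness j=3)
  i=3: ✓ (witness j=3)
  i=4: ✗ (none in [4,5])
  i=5: ✗ (none in [5,6])
Positions where it holds: {2, 3} → 2.

2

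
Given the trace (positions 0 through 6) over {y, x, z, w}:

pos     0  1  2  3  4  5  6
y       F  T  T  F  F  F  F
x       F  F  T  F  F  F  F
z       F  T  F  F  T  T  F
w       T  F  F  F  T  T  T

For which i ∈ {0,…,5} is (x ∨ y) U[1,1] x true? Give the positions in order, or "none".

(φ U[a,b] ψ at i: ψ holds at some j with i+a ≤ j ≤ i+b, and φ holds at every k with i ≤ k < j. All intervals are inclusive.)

Evaluate at each i in [0,5]:
  i=0: ✗ (no rhs in [1,1])
  i=1: ✓ (rhs at j=2; lhs holds on [1,1])
  i=2: ✗ (no rhs in [3,3])
  i=3: ✗ (no rhs in [4,4])
  i=4: ✗ (no rhs in [5,5])
  i=5: ✗ (no rhs in [6,6])

1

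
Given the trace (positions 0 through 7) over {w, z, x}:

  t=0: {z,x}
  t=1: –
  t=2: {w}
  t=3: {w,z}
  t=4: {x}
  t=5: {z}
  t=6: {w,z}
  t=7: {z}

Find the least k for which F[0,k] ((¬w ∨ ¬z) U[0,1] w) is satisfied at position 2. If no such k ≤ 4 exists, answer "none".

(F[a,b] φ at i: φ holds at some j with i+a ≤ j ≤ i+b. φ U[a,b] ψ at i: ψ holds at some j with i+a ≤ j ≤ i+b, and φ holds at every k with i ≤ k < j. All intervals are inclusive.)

Scan j = 2,3,… for ((¬w ∨ ¬z) U[0,1] w):
  j=2: holds
First hit at j=2, so smallest k = 2-2 = 0.

0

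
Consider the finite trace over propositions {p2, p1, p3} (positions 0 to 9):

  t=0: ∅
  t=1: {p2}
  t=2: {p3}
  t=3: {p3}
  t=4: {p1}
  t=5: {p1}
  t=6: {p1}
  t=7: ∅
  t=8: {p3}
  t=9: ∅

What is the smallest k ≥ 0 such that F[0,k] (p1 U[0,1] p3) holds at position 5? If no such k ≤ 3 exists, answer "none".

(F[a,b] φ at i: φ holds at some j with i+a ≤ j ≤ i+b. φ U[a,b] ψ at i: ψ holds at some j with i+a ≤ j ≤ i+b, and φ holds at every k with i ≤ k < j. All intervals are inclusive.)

3

Scan j = 5,6,… for (p1 U[0,1] p3):
  j=5: fails
  j=6: fails
  j=7: fails
  j=8: holds
First hit at j=8, so smallest k = 8-5 = 3.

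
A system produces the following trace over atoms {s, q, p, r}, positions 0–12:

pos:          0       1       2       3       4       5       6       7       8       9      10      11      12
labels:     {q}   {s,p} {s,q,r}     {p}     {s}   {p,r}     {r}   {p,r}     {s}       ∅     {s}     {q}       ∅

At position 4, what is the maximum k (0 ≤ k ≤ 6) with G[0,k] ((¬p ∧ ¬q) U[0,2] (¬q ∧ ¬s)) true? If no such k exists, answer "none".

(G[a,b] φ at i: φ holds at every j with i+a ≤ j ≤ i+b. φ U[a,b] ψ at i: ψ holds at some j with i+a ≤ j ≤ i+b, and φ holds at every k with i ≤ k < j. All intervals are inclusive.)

((¬p ∧ ¬q) U[0,2] (¬q ∧ ¬s)) must hold from j=4 onward; find where it first fails.
  j=4: holds
  j=5: holds
  j=6: holds
  j=7: holds
  j=8: holds
  j=9: holds
  j=10: fails
Holds on [4,9], so largest k = 5.

5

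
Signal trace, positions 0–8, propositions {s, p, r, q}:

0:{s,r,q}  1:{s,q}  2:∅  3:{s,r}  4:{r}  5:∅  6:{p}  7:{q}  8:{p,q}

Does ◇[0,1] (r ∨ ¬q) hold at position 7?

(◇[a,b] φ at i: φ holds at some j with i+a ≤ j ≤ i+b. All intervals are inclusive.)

No

Check (r ∨ ¬q) at each j in [7,8]:
  j=7: false
  j=8: false
No position in the window satisfies it → formula fails.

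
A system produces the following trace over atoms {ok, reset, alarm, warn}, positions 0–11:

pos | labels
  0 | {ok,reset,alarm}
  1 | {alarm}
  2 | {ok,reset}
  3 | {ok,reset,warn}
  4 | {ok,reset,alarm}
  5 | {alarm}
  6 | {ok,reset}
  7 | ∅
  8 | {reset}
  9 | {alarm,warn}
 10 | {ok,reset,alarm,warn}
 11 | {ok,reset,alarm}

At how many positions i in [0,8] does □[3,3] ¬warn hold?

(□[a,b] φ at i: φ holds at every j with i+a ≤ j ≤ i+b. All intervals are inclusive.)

Evaluate at each i in [0,8]:
  i=0: ✗ (fails at j=3)
  i=1: ✓ (all of [4,4])
  i=2: ✓ (all of [5,5])
  i=3: ✓ (all of [6,6])
  i=4: ✓ (all of [7,7])
  i=5: ✓ (all of [8,8])
  i=6: ✗ (fails at j=9)
  i=7: ✗ (fails at j=10)
  i=8: ✓ (all of [11,11])
Positions where it holds: {1, 2, 3, 4, 5, 8} → 6.

6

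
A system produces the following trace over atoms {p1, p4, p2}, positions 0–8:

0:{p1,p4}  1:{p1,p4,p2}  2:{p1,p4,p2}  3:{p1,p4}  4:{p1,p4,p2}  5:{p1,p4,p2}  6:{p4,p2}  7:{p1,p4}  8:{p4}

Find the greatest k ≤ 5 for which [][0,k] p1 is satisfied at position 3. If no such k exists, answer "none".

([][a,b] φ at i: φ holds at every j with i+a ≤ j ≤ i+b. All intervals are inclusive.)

2

p1 must hold from j=3 onward; find where it first fails.
  j=3: holds
  j=4: holds
  j=5: holds
  j=6: fails
Holds on [3,5], so largest k = 2.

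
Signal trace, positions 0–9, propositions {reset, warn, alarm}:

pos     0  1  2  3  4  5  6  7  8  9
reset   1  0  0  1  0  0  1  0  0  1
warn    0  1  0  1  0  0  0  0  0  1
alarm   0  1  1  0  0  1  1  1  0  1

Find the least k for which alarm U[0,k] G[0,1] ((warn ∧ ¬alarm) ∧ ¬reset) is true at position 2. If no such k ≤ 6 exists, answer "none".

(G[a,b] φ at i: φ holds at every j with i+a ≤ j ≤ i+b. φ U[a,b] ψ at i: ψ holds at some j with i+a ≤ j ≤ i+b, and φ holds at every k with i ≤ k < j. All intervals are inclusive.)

Need earliest j ≥ 2 with G[0,1] ((warn ∧ ¬alarm) ∧ ¬reset), and alarm at every k in [2,j-1].
  j=2: rhs fails.
  j=3: rhs fails.
  j=4: rhs fails.
  j=5: rhs fails.
  j=6: rhs fails.
  j=7: rhs fails.
  j=8: rhs fails.
No witness within the range → none.

none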